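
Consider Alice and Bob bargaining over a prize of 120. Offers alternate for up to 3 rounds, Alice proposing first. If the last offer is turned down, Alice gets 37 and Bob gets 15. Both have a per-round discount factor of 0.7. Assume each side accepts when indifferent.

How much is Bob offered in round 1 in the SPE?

32.55

Round 3 (Alice proposes): Bob gets 15 if talks fail, so Alice offers 15 and keeps 105.
Round 2 (Bob proposes): Alice can get 105 next round, worth 0.7 × 105 = 73.5 now. Bob offers 73.5 and keeps 120 − 73.5 = 46.5.
Round 1 (Alice proposes): Bob can get 46.5 next round, worth 0.7 × 46.5 = 32.55 now; Alice offers that and keeps 87.45.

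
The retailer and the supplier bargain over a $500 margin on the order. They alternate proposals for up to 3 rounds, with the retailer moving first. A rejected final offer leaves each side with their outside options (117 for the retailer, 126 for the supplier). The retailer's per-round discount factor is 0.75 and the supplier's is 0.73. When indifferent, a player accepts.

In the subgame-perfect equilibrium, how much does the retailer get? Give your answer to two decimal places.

339.77

Round 3 (the retailer proposes): the supplier gets 126 if talks fail, so the retailer offers 126 and keeps 374.
Round 2 (the supplier proposes): the retailer can get 374 next round, worth 0.75 × 374 = 280.5 now, so the supplier offers 280.5, keeping 219.5.
Round 1 (the retailer proposes): the supplier can get 219.5 next round, worth 0.73 × 219.5 = 160.235 now. The retailer offers 160.235 and keeps 500 − 160.235 = 339.765.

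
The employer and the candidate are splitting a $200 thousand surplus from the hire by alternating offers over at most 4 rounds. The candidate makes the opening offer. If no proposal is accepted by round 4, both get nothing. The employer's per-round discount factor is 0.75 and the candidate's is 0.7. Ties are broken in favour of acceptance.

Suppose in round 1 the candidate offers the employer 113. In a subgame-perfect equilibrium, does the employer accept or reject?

Reject

Round 4 (the employer proposes): rejection yields 0 for the candidate; the employer offers 0 and keeps 200.
Round 3 (the candidate proposes): the employer can get 200 next round, worth 0.75 × 200 = 150 now, so the candidate offers 150, keeping 50.
Round 2 (the employer proposes): the candidate can get 50 next round, worth 0.7 × 50 = 35 now; the employer offers that and keeps 165.
So by rejecting in round 1, the employer gets 165 next round, worth 0.75 × 165 = 123.75 now.
Offer 113 < 123.75, so the employer rejects.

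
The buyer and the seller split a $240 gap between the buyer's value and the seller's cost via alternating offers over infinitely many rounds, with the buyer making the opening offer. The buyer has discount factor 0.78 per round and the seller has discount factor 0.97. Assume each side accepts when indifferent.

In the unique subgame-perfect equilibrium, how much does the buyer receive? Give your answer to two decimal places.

Let x be the buyer's share when the buyer proposes and y be the seller's share when the seller proposes.
The seller accepts iff offered ≥ 0.97·y, so x = 240 − 0.97y. Symmetrically y = 240 − 0.78x.
Substituting: x = 240 − 0.97(240 − 0.78x), giving x(1 − 0.78·0.97) = 240(1 − 0.97).
So x = 240 × 0.03 / 0.2434 ≈ 29.5809, and the seller receives 240 − x ≈ 210.4191.

29.58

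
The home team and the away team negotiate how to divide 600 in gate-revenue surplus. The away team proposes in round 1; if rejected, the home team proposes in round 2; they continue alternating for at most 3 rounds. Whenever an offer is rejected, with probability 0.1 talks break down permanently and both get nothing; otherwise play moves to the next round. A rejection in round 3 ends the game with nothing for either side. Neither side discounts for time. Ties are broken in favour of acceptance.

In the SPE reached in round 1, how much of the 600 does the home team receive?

Round 3 (the away team proposes): the home team will accept anything ≥ 0, so the away team offers 0 and keeps 600.
Round 2 (the home team proposes): rejecting gives the away team an expected 0.9 × 600 = 540, so the home team offers 540, keeping 60.
Round 1 (the away team proposes): rejecting gives the home team an expected 0.9 × 60 = 54, so the away team offers 54, keeping 546.

54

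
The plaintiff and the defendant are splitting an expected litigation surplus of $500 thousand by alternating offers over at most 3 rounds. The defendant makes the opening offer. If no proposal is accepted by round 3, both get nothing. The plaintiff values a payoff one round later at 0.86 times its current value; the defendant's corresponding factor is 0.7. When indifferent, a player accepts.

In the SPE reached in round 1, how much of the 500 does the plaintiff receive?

129

Solve by backward induction from round 3.
Round 3 (the defendant proposes): the plaintiff will accept anything ≥ 0, so the defendant offers 0 and keeps 500.
Round 2 (the plaintiff proposes): the defendant can get 500 next round, worth 0.7 × 500 = 350 now; the plaintiff offers that and keeps 150.
Round 1 (the defendant proposes): the plaintiff can get 150 next round, worth 0.86 × 150 = 129 now. The defendant offers 129 and keeps 500 − 129 = 371.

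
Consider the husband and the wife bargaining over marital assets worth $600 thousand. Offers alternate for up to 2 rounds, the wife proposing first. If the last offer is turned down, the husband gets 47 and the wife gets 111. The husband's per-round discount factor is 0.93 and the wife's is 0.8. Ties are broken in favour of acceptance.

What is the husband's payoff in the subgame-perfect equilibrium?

454.77

Round 2 (the husband proposes): the wife gets 111 if talks fail, so the husband offers 111 and keeps 489.
Round 1 (the wife proposes): the husband can get 489 next round, worth 0.93 × 489 = 454.77 now, so the wife offers 454.77, keeping 145.23.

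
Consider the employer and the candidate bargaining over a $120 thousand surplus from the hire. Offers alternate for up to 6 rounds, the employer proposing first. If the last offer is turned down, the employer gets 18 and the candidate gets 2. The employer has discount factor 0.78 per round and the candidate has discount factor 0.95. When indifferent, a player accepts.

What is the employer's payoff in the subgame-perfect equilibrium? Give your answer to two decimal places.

Round 6 (the candidate proposes): the employer gets 18 if talks fail, so the candidate offers 18 and keeps 102.
Round 5 (the employer proposes): the candidate can get 102 next round, worth 0.95 × 102 = 96.9 now; the employer offers that and keeps 23.1.
Round 4 (the candidate proposes): the employer can get 23.1 next round, worth 0.78 × 23.1 = 18.018 now, so the candidate offers 18.018, keeping 101.982.
Round 3 (the employer proposes): the candidate can get 101.982 next round, worth 0.95 × 101.982 = 96.8829 now. The employer offers 96.8829 and keeps 120 − 96.8829 = 23.1171.
Round 2 (the candidate proposes): the employer can get 23.1171 next round, worth 0.78 × 23.1171 = 18.031338 now; the candidate offers that and keeps 101.968662.
Round 1 (the employer proposes): the candidate can get 101.968662 next round, worth 0.95 × 101.968662 = 96.8702289 now, so the employer offers 96.8702289, keeping 23.1297711.

23.13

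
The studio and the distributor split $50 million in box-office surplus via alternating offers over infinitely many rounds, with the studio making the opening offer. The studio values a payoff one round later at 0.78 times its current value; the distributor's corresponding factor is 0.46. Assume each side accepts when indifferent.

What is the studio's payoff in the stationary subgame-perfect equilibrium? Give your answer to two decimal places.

In a stationary SPE each proposer offers the other exactly their discounted continuation value.
If the studio keeps x when proposing and the distributor keeps y when proposing, then x = 50 − 0.46y and y = 50 − 0.78x.
Solving: x = 50(1 − 0.46) / (1 − 0.78·0.46) = 27 / 0.6412 ≈ 42.1085.
The distributor gets 50 − 42.1085 ≈ 7.8915.

42.11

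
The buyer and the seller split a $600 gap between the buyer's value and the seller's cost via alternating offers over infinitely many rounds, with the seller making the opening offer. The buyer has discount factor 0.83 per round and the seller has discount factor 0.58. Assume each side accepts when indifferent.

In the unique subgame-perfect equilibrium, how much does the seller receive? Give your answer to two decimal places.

In a stationary SPE each proposer offers the other exactly their discounted continuation value.
If the seller keeps x when proposing and the buyer keeps y when proposing, then x = 600 − 0.83y and y = 600 − 0.58x.
Solving: x = 600(1 − 0.83) / (1 − 0.58·0.83) = 102 / 0.5186 ≈ 196.6834.
The buyer gets 600 − 196.6834 ≈ 403.3166.

196.68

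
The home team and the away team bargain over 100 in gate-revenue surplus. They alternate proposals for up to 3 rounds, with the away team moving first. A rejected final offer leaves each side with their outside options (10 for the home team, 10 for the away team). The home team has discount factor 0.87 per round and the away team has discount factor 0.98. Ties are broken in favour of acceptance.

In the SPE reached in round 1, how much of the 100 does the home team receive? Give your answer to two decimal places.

Round 3 (the away team proposes): the home team gets 10 if talks fail, so the away team offers 10 and keeps 90.
Round 2 (the home team proposes): the away team can get 90 next round, worth 0.98 × 90 = 88.2 now, so the home team offers 88.2, keeping 11.8.
Round 1 (the away team proposes): the home team can get 11.8 next round, worth 0.87 × 11.8 = 10.266 now, so the away team offers 10.266, keeping 89.734.

10.27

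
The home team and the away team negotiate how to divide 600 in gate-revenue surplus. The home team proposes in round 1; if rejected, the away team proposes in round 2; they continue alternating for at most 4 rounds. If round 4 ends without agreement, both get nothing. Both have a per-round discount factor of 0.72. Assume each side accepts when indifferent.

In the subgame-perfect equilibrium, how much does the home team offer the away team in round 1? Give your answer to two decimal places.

Round 4 (the away team proposes): the home team will accept anything ≥ 0, so the away team offers 0 and keeps 600.
Round 3 (the home team proposes): the away team can get 600 next round, worth 0.72 × 600 = 432 now. The home team offers 432 and keeps 600 − 432 = 168.
Round 2 (the away team proposes): the home team can get 168 next round, worth 0.72 × 168 = 120.96 now. The away team offers 120.96 and keeps 600 − 120.96 = 479.04.
Round 1 (the home team proposes): the away team can get 479.04 next round, worth 0.72 × 479.04 = 344.9088 now; the home team offers that and keeps 255.0912.

344.91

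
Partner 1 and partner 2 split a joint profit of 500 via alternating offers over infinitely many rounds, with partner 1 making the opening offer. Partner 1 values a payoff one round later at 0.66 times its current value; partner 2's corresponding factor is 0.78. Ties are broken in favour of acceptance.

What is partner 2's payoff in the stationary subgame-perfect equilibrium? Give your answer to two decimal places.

273.29

Let x be partner 1's share when partner 1 proposes and y be partner 2's share when partner 2 proposes.
Partner 2 accepts iff offered ≥ 0.78·y, so x = 500 − 0.78y. Symmetrically y = 500 − 0.66x.
Substituting: x = 500 − 0.78(500 − 0.66x), giving x(1 − 0.66·0.78) = 500(1 − 0.78).
So x = 500 × 0.22 / 0.4852 ≈ 226.7106, and partner 2 receives 500 − x ≈ 273.2894.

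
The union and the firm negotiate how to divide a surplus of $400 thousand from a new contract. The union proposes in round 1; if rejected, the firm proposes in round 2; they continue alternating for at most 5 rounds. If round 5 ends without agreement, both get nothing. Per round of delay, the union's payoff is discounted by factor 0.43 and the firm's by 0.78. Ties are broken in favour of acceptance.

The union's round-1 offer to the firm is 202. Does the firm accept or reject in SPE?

Reject

Round 5 (the union proposes): the firm will accept anything ≥ 0, so the union offers 0 and keeps 400.
Round 4 (the firm proposes): the union can get 400 next round, worth 0.43 × 400 = 172 now, so the firm offers 172, keeping 228.
Round 3 (the union proposes): the firm can get 228 next round, worth 0.78 × 228 = 177.84 now. The union offers 177.84 and keeps 400 − 177.84 = 222.16.
Round 2 (the firm proposes): the union can get 222.16 next round, worth 0.43 × 222.16 = 95.5288 now. The firm offers 95.5288 and keeps 400 − 95.5288 = 304.4712.
So by rejecting in round 1, the firm gets 304.4712 next round, worth 0.78 × 304.4712 = 237.487536 now.
Offer 202 < 237.487536, so the firm rejects.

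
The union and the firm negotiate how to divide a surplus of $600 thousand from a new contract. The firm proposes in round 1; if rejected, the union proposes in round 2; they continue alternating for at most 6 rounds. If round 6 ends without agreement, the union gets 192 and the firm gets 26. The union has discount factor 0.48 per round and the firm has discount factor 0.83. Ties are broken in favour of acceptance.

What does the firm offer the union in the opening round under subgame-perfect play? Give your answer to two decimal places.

Round 6 (the union proposes): the firm gets 26 if talks fail, so the union offers 26 and keeps 574.
Round 5 (the firm proposes): the union can get 574 next round, worth 0.48 × 574 = 275.52 now; the firm offers that and keeps 324.48.
Round 4 (the union proposes): the firm can get 324.48 next round, worth 0.83 × 324.48 = 269.3184 now. The union offers 269.3184 and keeps 600 − 269.3184 = 330.6816.
Round 3 (the firm proposes): the union can get 330.6816 next round, worth 0.48 × 330.6816 = 158.727168 now, so the firm offers 158.727168, keeping 441.272832.
Round 2 (the union proposes): the firm can get 441.272832 next round, worth 0.83 × 441.272832 = 366.25645056 now. The union offers 366.25645056 and keeps 600 − 366.25645056 = 233.74354944.
Round 1 (the firm proposes): the union can get 233.74354944 next round, worth 0.48 × 233.74354944 = 112.1969037312 now; the firm offers that and keeps 487.8030962688.

112.20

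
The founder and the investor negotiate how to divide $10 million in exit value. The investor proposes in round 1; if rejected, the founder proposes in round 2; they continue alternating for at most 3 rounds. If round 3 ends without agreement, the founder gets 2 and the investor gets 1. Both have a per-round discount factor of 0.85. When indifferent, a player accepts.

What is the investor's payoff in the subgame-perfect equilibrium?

Round 3 (the investor proposes): the founder gets 2 if talks fail, so the investor offers 2 and keeps 8.
Round 2 (the founder proposes): the investor can get 8 next round, worth 0.85 × 8 = 6.8 now. The founder offers 6.8 and keeps 10 − 6.8 = 3.2.
Round 1 (the investor proposes): the founder can get 3.2 next round, worth 0.85 × 3.2 = 2.72 now; the investor offers that and keeps 7.28.

7.28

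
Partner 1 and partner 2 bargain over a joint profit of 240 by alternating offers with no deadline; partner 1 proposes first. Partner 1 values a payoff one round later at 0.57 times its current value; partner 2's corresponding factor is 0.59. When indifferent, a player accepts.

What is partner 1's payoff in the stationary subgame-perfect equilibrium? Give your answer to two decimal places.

Let x be partner 1's share when partner 1 proposes and y be partner 2's share when partner 2 proposes.
Partner 2 accepts iff offered ≥ 0.59·y, so x = 240 − 0.59y. Symmetrically y = 240 − 0.57x.
Substituting: x = 240 − 0.59(240 − 0.57x), giving x(1 − 0.57·0.59) = 240(1 − 0.59).
So x = 240 × 0.41 / 0.6637 ≈ 148.2598, and partner 2 receives 240 − x ≈ 91.7402.

148.26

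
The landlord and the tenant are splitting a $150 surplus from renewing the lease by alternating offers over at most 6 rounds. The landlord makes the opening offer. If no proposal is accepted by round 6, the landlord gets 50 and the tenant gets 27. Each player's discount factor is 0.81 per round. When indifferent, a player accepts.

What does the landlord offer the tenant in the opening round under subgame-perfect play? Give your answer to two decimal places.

Round 6 (the tenant proposes): the landlord gets 50 if talks fail, so the tenant offers 50 and keeps 100.
Round 5 (the landlord proposes): the tenant can get 100 next round, worth 0.81 × 100 = 81 now. The landlord offers 81 and keeps 150 − 81 = 69.
Round 4 (the tenant proposes): the landlord can get 69 next round, worth 0.81 × 69 = 55.89 now, so the tenant offers 55.89, keeping 94.11.
Round 3 (the landlord proposes): the tenant can get 94.11 next round, worth 0.81 × 94.11 = 76.2291 now; the landlord offers that and keeps 73.7709.
Round 2 (the tenant proposes): the landlord can get 73.7709 next round, worth 0.81 × 73.7709 = 59.754429 now. The tenant offers 59.754429 and keeps 150 − 59.754429 = 90.245571.
Round 1 (the landlord proposes): the tenant can get 90.245571 next round, worth 0.81 × 90.245571 = 73.09891251 now, so the landlord offers 73.09891251, keeping 76.90108749.

73.10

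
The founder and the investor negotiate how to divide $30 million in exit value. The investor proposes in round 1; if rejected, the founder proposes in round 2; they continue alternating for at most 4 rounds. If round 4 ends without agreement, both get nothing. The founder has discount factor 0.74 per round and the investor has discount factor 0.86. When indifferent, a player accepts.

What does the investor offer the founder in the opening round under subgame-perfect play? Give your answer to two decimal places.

Round 4 (the founder proposes): rejection yields 0 for the investor; the founder offers 0 and keeps 30.
Round 3 (the investor proposes): the founder can get 30 next round, worth 0.74 × 30 = 22.2 now. The investor offers 22.2 and keeps 30 − 22.2 = 7.8.
Round 2 (the founder proposes): the investor can get 7.8 next round, worth 0.86 × 7.8 = 6.708 now, so the founder offers 6.708, keeping 23.292.
Round 1 (the investor proposes): the founder can get 23.292 next round, worth 0.74 × 23.292 = 17.23608 now. The investor offers 17.23608 and keeps 30 − 17.23608 = 12.76392.

17.24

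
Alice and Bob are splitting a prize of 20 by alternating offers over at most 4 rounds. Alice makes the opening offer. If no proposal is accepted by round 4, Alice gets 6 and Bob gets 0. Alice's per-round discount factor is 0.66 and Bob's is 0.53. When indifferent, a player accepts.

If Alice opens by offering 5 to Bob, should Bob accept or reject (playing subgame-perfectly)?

Reject

Work out Bob's continuation value if the offer is rejected.
Round 4 (Bob proposes): Alice gets 6 if talks fail, so Bob offers 6 and keeps 14.
Round 3 (Alice proposes): Bob can get 14 next round, worth 0.53 × 14 = 7.42 now, so Alice offers 7.42, keeping 12.58.
Round 2 (Bob proposes): Alice can get 12.58 next round, worth 0.66 × 12.58 = 8.3028 now, so Bob offers 8.3028, keeping 11.6972.
So by rejecting in round 1, Bob gets 11.6972 next round, worth 0.53 × 11.6972 = 6.199516 now.
Offer 5 < 6.199516, so Bob rejects.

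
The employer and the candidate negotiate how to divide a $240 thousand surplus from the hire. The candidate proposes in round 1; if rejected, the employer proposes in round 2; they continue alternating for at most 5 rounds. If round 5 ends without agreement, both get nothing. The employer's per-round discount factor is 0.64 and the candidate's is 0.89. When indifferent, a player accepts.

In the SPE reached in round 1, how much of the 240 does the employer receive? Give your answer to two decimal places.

26.52

Round 5 (the candidate proposes): the employer will accept anything ≥ 0, so the candidate offers 0 and keeps 240.
Round 4 (the employer proposes): the candidate can get 240 next round, worth 0.89 × 240 = 213.6 now. The employer offers 213.6 and keeps 240 − 213.6 = 26.4.
Round 3 (the candidate proposes): the employer can get 26.4 next round, worth 0.64 × 26.4 = 16.896 now; the candidate offers that and keeps 223.104.
Round 2 (the employer proposes): the candidate can get 223.104 next round, worth 0.89 × 223.104 = 198.56256 now, so the employer offers 198.56256, keeping 41.43744.
Round 1 (the candidate proposes): the employer can get 41.43744 next round, worth 0.64 × 41.43744 = 26.5199616 now. The candidate offers 26.5199616 and keeps 240 − 26.5199616 = 213.4800384.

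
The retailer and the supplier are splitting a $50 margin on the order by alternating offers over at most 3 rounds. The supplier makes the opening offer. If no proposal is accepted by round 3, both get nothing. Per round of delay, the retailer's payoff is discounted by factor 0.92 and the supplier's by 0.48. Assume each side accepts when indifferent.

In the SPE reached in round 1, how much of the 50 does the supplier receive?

26.08

Round 3 (the supplier proposes): rejection yields 0 for the retailer; the supplier offers 0 and keeps 50.
Round 2 (the retailer proposes): the supplier can get 50 next round, worth 0.48 × 50 = 24 now, so the retailer offers 24, keeping 26.
Round 1 (the supplier proposes): the retailer can get 26 next round, worth 0.92 × 26 = 23.92 now. The supplier offers 23.92 and keeps 50 − 23.92 = 26.08.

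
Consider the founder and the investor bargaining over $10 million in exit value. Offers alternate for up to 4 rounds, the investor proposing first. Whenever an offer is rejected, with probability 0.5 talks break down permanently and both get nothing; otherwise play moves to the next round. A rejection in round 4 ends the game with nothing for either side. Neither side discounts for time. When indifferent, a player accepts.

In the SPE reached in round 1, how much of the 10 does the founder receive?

Round 4 (the founder proposes): rejection yields 0 for the investor; the founder offers 0 and keeps 10.
Round 3 (the investor proposes): rejecting gives the founder an expected 0.5 × 10 = 5; the investor offers that and keeps 5.
Round 2 (the founder proposes): rejecting gives the investor an expected 0.5 × 5 = 2.5. The founder offers 2.5 and keeps 10 − 2.5 = 7.5.
Round 1 (the investor proposes): rejecting gives the founder an expected 0.5 × 7.5 = 3.75; the investor offers that and keeps 6.25.

3.75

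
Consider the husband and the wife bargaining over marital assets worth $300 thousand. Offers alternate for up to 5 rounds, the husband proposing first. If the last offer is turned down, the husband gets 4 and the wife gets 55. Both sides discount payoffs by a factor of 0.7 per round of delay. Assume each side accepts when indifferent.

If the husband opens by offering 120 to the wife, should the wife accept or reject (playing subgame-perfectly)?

Work out the wife's continuation value if the offer is rejected.
Round 5 (the husband proposes): the wife gets 55 if talks fail, so the husband offers 55 and keeps 245.
Round 4 (the wife proposes): the husband can get 245 next round, worth 0.7 × 245 = 171.5 now, so the wife offers 171.5, keeping 128.5.
Round 3 (the husband proposes): the wife can get 128.5 next round, worth 0.7 × 128.5 = 89.95 now; the husband offers that and keeps 210.05.
Round 2 (the wife proposes): the husband can get 210.05 next round, worth 0.7 × 210.05 = 147.035 now, so the wife offers 147.035, keeping 152.965.
So by rejecting in round 1, the wife gets 152.965 next round, worth 0.7 × 152.965 = 107.0755 now.
Offer 120 ≥ 107.0755, so the wife accepts.

Accept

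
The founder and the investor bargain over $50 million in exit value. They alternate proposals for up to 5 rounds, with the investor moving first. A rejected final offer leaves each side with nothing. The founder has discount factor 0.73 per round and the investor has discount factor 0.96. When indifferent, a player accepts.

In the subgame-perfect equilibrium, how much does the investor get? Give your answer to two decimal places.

Round 5 (the investor proposes): the founder will accept anything ≥ 0, so the investor offers 0 and keeps 50.
Round 4 (the founder proposes): the investor can get 50 next round, worth 0.96 × 50 = 48 now. The founder offers 48 and keeps 50 − 48 = 2.
Round 3 (the investor proposes): the founder can get 2 next round, worth 0.73 × 2 = 1.46 now; the investor offers that and keeps 48.54.
Round 2 (the founder proposes): the investor can get 48.54 next round, worth 0.96 × 48.54 = 46.5984 now. The founder offers 46.5984 and keeps 50 − 46.5984 = 3.4016.
Round 1 (the investor proposes): the founder can get 3.4016 next round, worth 0.73 × 3.4016 = 2.483168 now. The investor offers 2.483168 and keeps 50 − 2.483168 = 47.516832.

47.52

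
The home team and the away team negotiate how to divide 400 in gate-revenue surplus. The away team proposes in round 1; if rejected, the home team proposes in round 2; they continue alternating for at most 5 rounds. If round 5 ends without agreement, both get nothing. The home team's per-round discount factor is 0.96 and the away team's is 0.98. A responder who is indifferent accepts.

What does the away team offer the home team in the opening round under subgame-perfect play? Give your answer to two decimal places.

By backward induction:
Round 5 (the away team proposes): rejection yields 0 for the home team; the away team offers 0 and keeps 400.
Round 4 (the home team proposes): the away team can get 400 next round, worth 0.98 × 400 = 392 now, so the home team offers 392, keeping 8.
Round 3 (the away team proposes): the home team can get 8 next round, worth 0.96 × 8 = 7.68 now, so the away team offers 7.68, keeping 392.32.
Round 2 (the home team proposes): the away team can get 392.32 next round, worth 0.98 × 392.32 = 384.4736 now; the home team offers that and keeps 15.5264.
Round 1 (the away team proposes): the home team can get 15.5264 next round, worth 0.96 × 15.5264 = 14.905344 now. The away team offers 14.905344 and keeps 400 − 14.905344 = 385.094656.

14.91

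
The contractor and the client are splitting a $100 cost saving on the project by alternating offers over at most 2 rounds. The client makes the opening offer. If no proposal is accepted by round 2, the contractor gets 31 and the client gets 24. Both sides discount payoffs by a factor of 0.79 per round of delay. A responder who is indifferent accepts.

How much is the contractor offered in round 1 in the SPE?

60.04

Round 2 (the contractor proposes): the client gets 24 if talks fail, so the contractor offers 24 and keeps 76.
Round 1 (the client proposes): the contractor can get 76 next round, worth 0.79 × 76 = 60.04 now; the client offers that and keeps 39.96.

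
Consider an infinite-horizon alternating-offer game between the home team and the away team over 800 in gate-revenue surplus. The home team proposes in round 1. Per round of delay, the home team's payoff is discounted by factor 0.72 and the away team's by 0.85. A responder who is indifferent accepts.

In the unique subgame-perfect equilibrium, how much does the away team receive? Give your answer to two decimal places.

490.72

Let x be the home team's share when the home team proposes and y be the away team's share when the away team proposes.
The away team accepts iff offered ≥ 0.85·y, so x = 800 − 0.85y. Symmetrically y = 800 − 0.72x.
Substituting: x = 800 − 0.85(800 − 0.72x), giving x(1 − 0.72·0.85) = 800(1 − 0.85).
So x = 800 × 0.15 / 0.388 ≈ 309.2784, and the away team receives 800 − x ≈ 490.7216.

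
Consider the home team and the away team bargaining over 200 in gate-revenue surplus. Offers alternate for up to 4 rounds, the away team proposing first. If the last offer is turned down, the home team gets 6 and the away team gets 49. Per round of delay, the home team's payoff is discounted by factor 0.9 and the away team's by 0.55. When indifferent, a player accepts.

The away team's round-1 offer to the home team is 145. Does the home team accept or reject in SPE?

Round 4 (the home team proposes): the away team gets 49 if talks fail, so the home team offers 49 and keeps 151.
Round 3 (the away team proposes): the home team can get 151 next round, worth 0.9 × 151 = 135.9 now. The away team offers 135.9 and keeps 200 − 135.9 = 64.1.
Round 2 (the home team proposes): the away team can get 64.1 next round, worth 0.55 × 64.1 = 35.255 now. The home team offers 35.255 and keeps 200 − 35.255 = 164.745.
So by rejecting in round 1, the home team gets 164.745 next round, worth 0.9 × 164.745 = 148.2705 now.
Offer 145 < 148.2705, so the home team rejects.

Reject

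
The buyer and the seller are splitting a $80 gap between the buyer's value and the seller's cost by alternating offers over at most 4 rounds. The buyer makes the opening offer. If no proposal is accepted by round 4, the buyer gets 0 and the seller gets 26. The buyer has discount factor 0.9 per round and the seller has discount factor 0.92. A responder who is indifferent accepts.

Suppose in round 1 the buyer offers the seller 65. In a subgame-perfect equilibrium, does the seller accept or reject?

Reject

Work out the seller's continuation value if the offer is rejected.
Round 4 (the seller proposes): the buyer will accept anything ≥ 0, so the seller offers 0 and keeps 80.
Round 3 (the buyer proposes): the seller can get 80 next round, worth 0.92 × 80 = 73.6 now. The buyer offers 73.6 and keeps 80 − 73.6 = 6.4.
Round 2 (the seller proposes): the buyer can get 6.4 next round, worth 0.9 × 6.4 = 5.76 now; the seller offers that and keeps 74.24.
So by rejecting in round 1, the seller gets 74.24 next round, worth 0.92 × 74.24 = 68.3008 now.
Offer 65 < 68.3008, so the seller rejects.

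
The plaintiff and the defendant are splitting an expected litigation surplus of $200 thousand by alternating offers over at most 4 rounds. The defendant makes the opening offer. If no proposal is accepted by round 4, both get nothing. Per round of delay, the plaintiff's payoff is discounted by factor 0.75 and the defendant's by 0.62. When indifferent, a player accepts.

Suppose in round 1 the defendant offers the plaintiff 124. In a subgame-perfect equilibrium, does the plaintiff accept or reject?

Reject

Round 4 (the plaintiff proposes): the defendant will accept anything ≥ 0, so the plaintiff offers 0 and keeps 200.
Round 3 (the defendant proposes): the plaintiff can get 200 next round, worth 0.75 × 200 = 150 now; the defendant offers that and keeps 50.
Round 2 (the plaintiff proposes): the defendant can get 50 next round, worth 0.62 × 50 = 31 now; the plaintiff offers that and keeps 169.
So by rejecting in round 1, the plaintiff gets 169 next round, worth 0.75 × 169 = 126.75 now.
Offer 124 < 126.75, so the plaintiff rejects.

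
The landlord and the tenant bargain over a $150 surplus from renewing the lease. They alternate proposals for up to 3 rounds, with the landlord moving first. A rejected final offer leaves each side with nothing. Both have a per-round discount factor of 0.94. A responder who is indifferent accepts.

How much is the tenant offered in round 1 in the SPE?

8.46

Round 3 (the landlord proposes): the tenant will accept anything ≥ 0, so the landlord offers 0 and keeps 150.
Round 2 (the tenant proposes): the landlord can get 150 next round, worth 0.94 × 150 = 141 now; the tenant offers that and keeps 9.
Round 1 (the landlord proposes): the tenant can get 9 next round, worth 0.94 × 9 = 8.46 now; the landlord offers that and keeps 141.54.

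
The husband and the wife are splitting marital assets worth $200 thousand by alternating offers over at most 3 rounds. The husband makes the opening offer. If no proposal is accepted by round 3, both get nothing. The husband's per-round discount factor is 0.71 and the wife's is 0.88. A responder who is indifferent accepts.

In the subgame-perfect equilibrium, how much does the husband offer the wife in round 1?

Round 3 (the husband proposes): rejection yields 0 for the wife; the husband offers 0 and keeps 200.
Round 2 (the wife proposes): the husband can get 200 next round, worth 0.71 × 200 = 142 now. The wife offers 142 and keeps 200 − 142 = 58.
Round 1 (the husband proposes): the wife can get 58 next round, worth 0.88 × 58 = 51.04 now; the husband offers that and keeps 148.96.

51.04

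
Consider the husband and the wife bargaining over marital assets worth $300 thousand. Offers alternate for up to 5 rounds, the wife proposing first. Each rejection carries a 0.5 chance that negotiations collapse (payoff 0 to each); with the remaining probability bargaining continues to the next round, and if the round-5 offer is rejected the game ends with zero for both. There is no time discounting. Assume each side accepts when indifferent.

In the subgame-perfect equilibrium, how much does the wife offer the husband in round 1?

Round 5 (the wife proposes): rejection yields 0 for the husband; the wife offers 0 and keeps 300.
Round 4 (the husband proposes): rejecting gives the wife an expected 0.5 × 300 = 150, so the husband offers 150, keeping 150.
Round 3 (the wife proposes): rejecting gives the husband an expected 0.5 × 150 = 75, so the wife offers 75, keeping 225.
Round 2 (the husband proposes): rejecting gives the wife an expected 0.5 × 225 = 112.5. The husband offers 112.5 and keeps 300 − 112.5 = 187.5.
Round 1 (the wife proposes): rejecting gives the husband an expected 0.5 × 187.5 = 93.75, so the wife offers 93.75, keeping 206.25.

93.75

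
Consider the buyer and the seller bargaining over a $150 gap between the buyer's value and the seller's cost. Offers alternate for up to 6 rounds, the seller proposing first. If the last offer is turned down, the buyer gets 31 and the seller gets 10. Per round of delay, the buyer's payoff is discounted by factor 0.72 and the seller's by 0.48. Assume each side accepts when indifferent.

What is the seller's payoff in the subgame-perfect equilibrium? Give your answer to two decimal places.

62.39

Round 6 (the buyer proposes): the seller gets 10 if talks fail, so the buyer offers 10 and keeps 140.
Round 5 (the seller proposes): the buyer can get 140 next round, worth 0.72 × 140 = 100.8 now, so the seller offers 100.8, keeping 49.2.
Round 4 (the buyer proposes): the seller can get 49.2 next round, worth 0.48 × 49.2 = 23.616 now; the buyer offers that and keeps 126.384.
Round 3 (the seller proposes): the buyer can get 126.384 next round, worth 0.72 × 126.384 = 90.99648 now; the seller offers that and keeps 59.00352.
Round 2 (the buyer proposes): the seller can get 59.00352 next round, worth 0.48 × 59.00352 = 28.3216896 now. The buyer offers 28.3216896 and keeps 150 − 28.3216896 = 121.6783104.
Round 1 (the seller proposes): the buyer can get 121.6783104 next round, worth 0.72 × 121.6783104 = 87.608383488 now; the seller offers that and keeps 62.391616512.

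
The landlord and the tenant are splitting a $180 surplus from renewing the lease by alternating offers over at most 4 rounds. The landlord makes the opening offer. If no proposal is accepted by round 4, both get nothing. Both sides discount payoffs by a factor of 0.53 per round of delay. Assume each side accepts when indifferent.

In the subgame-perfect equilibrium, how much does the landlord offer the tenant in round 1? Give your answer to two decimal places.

Solve by backward induction from round 4.
Round 4 (the tenant proposes): rejection yields 0 for the landlord; the tenant offers 0 and keeps 180.
Round 3 (the landlord proposes): the tenant can get 180 next round, worth 0.53 × 180 = 95.4 now, so the landlord offers 95.4, keeping 84.6.
Round 2 (the tenant proposes): the landlord can get 84.6 next round, worth 0.53 × 84.6 = 44.838 now; the tenant offers that and keeps 135.162.
Round 1 (the landlord proposes): the tenant can get 135.162 next round, worth 0.53 × 135.162 = 71.63586 now; the landlord offers that and keeps 108.36414.

71.64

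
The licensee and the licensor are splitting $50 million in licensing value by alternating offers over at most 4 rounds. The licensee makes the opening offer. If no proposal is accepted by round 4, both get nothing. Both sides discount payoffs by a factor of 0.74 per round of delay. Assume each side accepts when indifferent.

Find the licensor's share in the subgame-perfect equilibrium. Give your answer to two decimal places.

Round 4 (the licensor proposes): the licensee will accept anything ≥ 0, so the licensor offers 0 and keeps 50.
Round 3 (the licensee proposes): the licensor can get 50 next round, worth 0.74 × 50 = 37 now, so the licensee offers 37, keeping 13.
Round 2 (the licensor proposes): the licensee can get 13 next round, worth 0.74 × 13 = 9.62 now. The licensor offers 9.62 and keeps 50 − 9.62 = 40.38.
Round 1 (the licensee proposes): the licensor can get 40.38 next round, worth 0.74 × 40.38 = 29.8812 now; the licensee offers that and keeps 20.1188.

29.88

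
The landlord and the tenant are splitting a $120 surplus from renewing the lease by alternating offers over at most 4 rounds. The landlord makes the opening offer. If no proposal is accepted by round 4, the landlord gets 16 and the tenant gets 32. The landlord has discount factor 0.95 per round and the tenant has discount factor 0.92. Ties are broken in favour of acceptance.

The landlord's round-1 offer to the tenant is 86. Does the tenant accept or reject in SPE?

Reject

Work out the tenant's continuation value if the offer is rejected.
Round 4 (the tenant proposes): the landlord gets 16 if talks fail, so the tenant offers 16 and keeps 104.
Round 3 (the landlord proposes): the tenant can get 104 next round, worth 0.92 × 104 = 95.68 now; the landlord offers that and keeps 24.32.
Round 2 (the tenant proposes): the landlord can get 24.32 next round, worth 0.95 × 24.32 = 23.104 now; the tenant offers that and keeps 96.896.
So by rejecting in round 1, the tenant gets 96.896 next round, worth 0.92 × 96.896 = 89.14432 now.
Offer 86 < 89.14432, so the tenant rejects.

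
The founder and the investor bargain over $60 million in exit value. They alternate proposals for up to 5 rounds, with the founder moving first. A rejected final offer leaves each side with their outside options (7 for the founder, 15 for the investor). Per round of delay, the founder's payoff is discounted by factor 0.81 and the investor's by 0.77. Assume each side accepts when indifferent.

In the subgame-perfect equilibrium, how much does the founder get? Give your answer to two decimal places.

39.91

Round 5 (the founder proposes): the investor gets 15 if talks fail, so the founder offers 15 and keeps 45.
Round 4 (the investor proposes): the founder can get 45 next round, worth 0.81 × 45 = 36.45 now. The investor offers 36.45 and keeps 60 − 36.45 = 23.55.
Round 3 (the founder proposes): the investor can get 23.55 next round, worth 0.77 × 23.55 = 18.1335 now. The founder offers 18.1335 and keeps 60 − 18.1335 = 41.8665.
Round 2 (the investor proposes): the founder can get 41.8665 next round, worth 0.81 × 41.8665 = 33.911865 now, so the investor offers 33.911865, keeping 26.088135.
Round 1 (the founder proposes): the investor can get 26.088135 next round, worth 0.77 × 26.088135 = 20.08786395 now; the founder offers that and keeps 39.91213605.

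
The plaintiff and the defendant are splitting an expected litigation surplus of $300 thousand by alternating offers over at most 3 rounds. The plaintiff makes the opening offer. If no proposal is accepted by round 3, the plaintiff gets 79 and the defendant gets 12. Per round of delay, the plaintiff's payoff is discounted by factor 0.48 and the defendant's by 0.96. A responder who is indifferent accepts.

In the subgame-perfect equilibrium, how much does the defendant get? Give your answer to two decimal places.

155.29

Work backward from the last round.
Round 3 (the plaintiff proposes): the defendant gets 12 if talks fail, so the plaintiff offers 12 and keeps 288.
Round 2 (the defendant proposes): the plaintiff can get 288 next round, worth 0.48 × 288 = 138.24 now. The defendant offers 138.24 and keeps 300 − 138.24 = 161.76.
Round 1 (the plaintiff proposes): the defendant can get 161.76 next round, worth 0.96 × 161.76 = 155.2896 now; the plaintiff offers that and keeps 144.7104.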